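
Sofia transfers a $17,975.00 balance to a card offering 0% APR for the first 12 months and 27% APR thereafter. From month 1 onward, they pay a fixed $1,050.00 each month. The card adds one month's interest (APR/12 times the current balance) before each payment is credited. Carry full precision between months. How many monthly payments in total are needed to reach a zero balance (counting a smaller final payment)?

Promo months 1–12 at r₀ = 0%/12 = 0; months 13+ at r₁ = 27%/12 = 0.0225.
After month 12 (no interest yet): B = $17,975.00 − 12·$1,050.00 = $5,375.00.
Then at r₁ with $1,050.00/mo: n₂ = −ln(1 − r₁·B/P)/ln(1+r₁) ≈ 5.50 → 6 more payments.

18 payments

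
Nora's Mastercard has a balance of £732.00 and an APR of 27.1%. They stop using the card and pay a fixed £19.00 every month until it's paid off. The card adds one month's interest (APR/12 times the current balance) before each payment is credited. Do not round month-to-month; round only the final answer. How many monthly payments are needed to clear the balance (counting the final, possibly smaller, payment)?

92 months

Monthly rate r = 27.1%/12 = 2.25833% = 0.0225833.
Recurrence: B ← B·(1+r) − £19.00.
Month 1: interest £16.53; balance after payment £729.53.
Month 2: interest £16.48; balance after payment £727.01.
Closed form: n = −ln(1 − rB₀/P)/ln(1+r) = −ln(0.12995)/ln(1.02258) ≈ 91.376, so the balance reaches zero during payment 92.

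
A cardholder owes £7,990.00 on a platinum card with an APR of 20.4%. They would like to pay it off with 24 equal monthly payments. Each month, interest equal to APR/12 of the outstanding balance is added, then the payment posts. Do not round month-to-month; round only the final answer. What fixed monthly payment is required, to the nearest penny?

£408.22

Monthly rate r = 20.4%/12 = 1.7% = 0.017.
Level-payment amortization: P = B₀·r / (1 − (1+r)^(−n)) = 7990.00·0.017 / (1 − 1.017^(−24)).
Denominator 1 − (1+r)^(−24) = 0.332736868.
P = 135.83 / 0.332736868 ≈ 408.22.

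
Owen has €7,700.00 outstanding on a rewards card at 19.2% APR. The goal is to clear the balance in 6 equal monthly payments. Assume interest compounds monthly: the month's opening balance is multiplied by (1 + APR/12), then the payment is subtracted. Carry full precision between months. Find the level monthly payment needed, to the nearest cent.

Monthly rate r = 19.2%/12 = 1.6% = 0.016.
Level-payment amortization: P = B₀·r / (1 − (1+r)^(−n)) = 7700.00·0.016 / (1 − 1.016^(−6)).
Denominator 1 − (1+r)^(−6) = 0.0908453752.
P = 123.2 / 0.0908453752 ≈ 1356.15.

€1,356.15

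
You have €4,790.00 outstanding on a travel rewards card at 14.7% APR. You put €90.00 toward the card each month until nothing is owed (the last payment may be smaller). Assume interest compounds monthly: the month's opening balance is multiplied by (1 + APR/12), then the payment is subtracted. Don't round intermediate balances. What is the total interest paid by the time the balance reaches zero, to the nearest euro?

€3,012

Monthly rate r = 14.7%/12 = 1.225% = 0.01225.
Payoff takes n = ⌈−ln(1 − rB₀/P)/ln(1+r)⌉ = ⌈86.688⌉ = 87 payments; the last is €62.01.
Total paid = 86·€90.00 + €62.01 = €7,802.01.
Total interest = total paid − principal = €7,802.01 − €4,790.00 = €3,012.01.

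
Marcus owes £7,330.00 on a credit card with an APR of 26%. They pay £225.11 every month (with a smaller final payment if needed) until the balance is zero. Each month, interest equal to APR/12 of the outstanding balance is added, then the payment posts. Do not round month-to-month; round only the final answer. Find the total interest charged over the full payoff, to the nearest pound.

Monthly rate r = 26%/12 = 2.16667% = 0.0216667.
Payoff takes n = ⌈−ln(1 − rB₀/P)/ln(1+r)⌉ = ⌈57.032⌉ = 58 payments; the last is £7.31.
Total paid = 57·£225.11 + £7.31 = £12,838.58.
Total interest = total paid − principal = £12,838.58 − £7,330.00 = £5,508.58.

£5,509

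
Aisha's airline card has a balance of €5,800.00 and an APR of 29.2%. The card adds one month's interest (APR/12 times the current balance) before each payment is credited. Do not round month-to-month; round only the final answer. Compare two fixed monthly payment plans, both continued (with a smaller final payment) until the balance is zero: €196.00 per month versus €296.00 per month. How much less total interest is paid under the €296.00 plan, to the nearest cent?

Monthly rate r = 29.2%/12 = 2.43333% = 0.0243333.
At €196.00/mo: n = ⌈−ln(1 − rB₀/P)/ln(1+r)⌉ = 53 payments (last €187.80); total interest = total paid − €5,800.00 = €4,579.80.
At €296.00/mo: 27 payments (last €279.70); total interest €2,175.70.
Interest saved = €4,579.80 − €2,175.70 = €2,404.10.

€2,404.10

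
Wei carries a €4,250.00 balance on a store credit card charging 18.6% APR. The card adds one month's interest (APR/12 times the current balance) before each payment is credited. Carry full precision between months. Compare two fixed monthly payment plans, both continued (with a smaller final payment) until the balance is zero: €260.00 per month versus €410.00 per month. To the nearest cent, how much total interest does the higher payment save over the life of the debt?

Monthly rate r = 18.6%/12 = 1.55% = 0.0155.
At €260.00/mo: n = ⌈−ln(1 − rB₀/P)/ln(1+r)⌉ = 19 payments (last €258.97); total interest = total paid − €4,250.00 = €688.97.
At €410.00/mo: 12 payments (last €159.62); total interest €419.62.
Interest saved = €688.97 − €419.62 = €269.35.

€269.35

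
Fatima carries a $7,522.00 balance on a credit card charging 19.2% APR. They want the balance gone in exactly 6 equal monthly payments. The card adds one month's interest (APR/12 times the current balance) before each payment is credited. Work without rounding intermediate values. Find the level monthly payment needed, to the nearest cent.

$1,324.80

Monthly rate r = 19.2%/12 = 1.6% = 0.016.
Level-payment amortization: P = B₀·r / (1 − (1+r)^(−n)) = 7522.00·0.016 / (1 − 1.016^(−6)).
Denominator 1 − (1+r)^(−6) = 0.0908453752.
P = 120.352 / 0.0908453752 ≈ 1324.80.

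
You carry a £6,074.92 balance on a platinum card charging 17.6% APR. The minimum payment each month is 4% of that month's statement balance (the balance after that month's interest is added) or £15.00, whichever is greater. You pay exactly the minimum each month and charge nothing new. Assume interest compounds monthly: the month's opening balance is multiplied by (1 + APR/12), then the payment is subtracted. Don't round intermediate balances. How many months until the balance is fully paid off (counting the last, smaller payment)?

Monthly rate r = 17.6%/12 = 1.46667% = 0.0146667.
While 4% of the post-interest balance exceeds £15.00, each month B ← (B·(1+r))·(1 − 0.04), i.e. B shrinks by the factor (1+r)·0.96 = 0.97408.
This holds for months 1–107. Entering month 108 the balance is £365.73; 4% of the post-interest balance is now below £15.00, so the flat £15.00 minimum applies from here.
From month 108 a fixed £15.00 at rate r clears £365.73 in 31 more payments. Total: 107 + 31 = 138 months.

138 months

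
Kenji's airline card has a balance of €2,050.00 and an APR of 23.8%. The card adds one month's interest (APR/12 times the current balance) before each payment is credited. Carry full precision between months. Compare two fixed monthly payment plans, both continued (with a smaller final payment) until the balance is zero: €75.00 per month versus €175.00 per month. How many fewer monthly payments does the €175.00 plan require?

26 fewer payments

Monthly rate r = 23.8%/12 = 1.98333% = 0.0198333.
At €75.00/mo: n = ⌈−ln(1 − rB₀/P)/ln(1+r)⌉ = 40 payments (last €58.17); total interest = total paid − €2,050.00 = €933.17.
At €175.00/mo: 14 payments (last €81.42); total interest €306.42.
Payments saved = 40 − 14 = 26.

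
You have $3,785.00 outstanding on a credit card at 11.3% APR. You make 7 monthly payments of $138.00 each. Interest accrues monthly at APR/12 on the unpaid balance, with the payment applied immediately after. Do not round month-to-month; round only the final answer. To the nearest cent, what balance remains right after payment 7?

$3,047.93

Monthly rate r = 11.3%/12 = 0.941667% = 0.00941667.
Each month: B ← B·(1+r) − $138.00.
Month 1: interest $35.64; balance after payment $3,682.64.
Month 2: interest $34.68; balance after payment $3,579.32.
Month 3: interest $33.71; balance after payment $3,475.03.
Month 4: interest $32.72; balance after payment $3,369.75.
Month 5: interest $31.73; balance after payment $3,263.48.
Month 6: interest $30.73; balance after payment $3,156.21.
Month 7: interest $29.72; balance after payment $3,047.93.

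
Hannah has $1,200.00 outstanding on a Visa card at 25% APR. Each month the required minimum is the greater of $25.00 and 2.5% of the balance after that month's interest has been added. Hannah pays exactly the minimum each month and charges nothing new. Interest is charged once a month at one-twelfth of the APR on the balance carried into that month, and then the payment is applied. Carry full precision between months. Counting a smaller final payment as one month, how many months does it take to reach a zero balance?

126 months

Monthly rate r = 25%/12 = 2.08333% = 0.0208333.
While 2.5% of the post-interest balance exceeds $25.00, each month B ← (B·(1+r))·(1 − 0.025), i.e. B shrinks by the factor (1+r)·0.975 = 0.99531.
This holds for months 1–44. Entering month 45 the balance is $975.88; 2.5% of the post-interest balance is now below $25.00, so the flat $25.00 minimum applies from here.
From month 45 a fixed $25.00 at rate r clears $975.88 in 82 more payments. Total: 44 + 82 = 126 months.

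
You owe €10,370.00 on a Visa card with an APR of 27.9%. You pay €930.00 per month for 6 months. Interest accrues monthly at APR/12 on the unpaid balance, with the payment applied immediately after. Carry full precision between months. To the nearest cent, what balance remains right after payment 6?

€5,988.78

Monthly rate r = 27.9%/12 = 2.325% = 0.02325.
Each month: B ← B·(1+r) − €930.00.
Month 1: interest €241.10; balance after payment €9,681.10.
Month 2: interest €225.09; balance after payment €8,976.19.
Month 3: interest €208.70; balance after payment €8,254.88.
Month 4: interest €191.93; balance after payment €7,516.81.
Month 5: interest €174.77; balance after payment €6,761.58.
Month 6: interest €157.21; balance after payment €5,988.78.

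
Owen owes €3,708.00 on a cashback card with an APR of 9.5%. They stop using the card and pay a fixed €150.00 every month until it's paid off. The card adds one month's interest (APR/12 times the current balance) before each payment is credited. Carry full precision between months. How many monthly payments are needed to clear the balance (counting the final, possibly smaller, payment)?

28 months

Monthly rate r = 9.5%/12 = 0.791667% = 0.00791667.
Recurrence: B ← B·(1+r) − €150.00.
Month 1: interest €29.36; balance after payment €3,587.36.
Month 2: interest €28.40; balance after payment €3,465.75.
Closed form: n = −ln(1 − rB₀/P)/ln(1+r) = −ln(0.8043)/ln(1.00792) ≈ 27.618, so the balance reaches zero during payment 28.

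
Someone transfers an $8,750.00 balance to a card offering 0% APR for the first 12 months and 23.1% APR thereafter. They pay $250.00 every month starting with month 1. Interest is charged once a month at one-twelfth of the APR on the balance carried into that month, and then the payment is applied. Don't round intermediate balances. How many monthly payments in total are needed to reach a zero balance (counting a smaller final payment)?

43 months

Promo months 1–12 at r₀ = 0%/12 = 0; months 13+ at r₁ = 23.1%/12 = 0.01925.
After month 12 (no interest yet): B = $8,750.00 − 12·$250.00 = $5,750.00.
Then at r₁ with $250.00/mo: n₂ = −ln(1 − r₁·B/P)/ln(1+r₁) ≈ 30.67 → 31 more payments.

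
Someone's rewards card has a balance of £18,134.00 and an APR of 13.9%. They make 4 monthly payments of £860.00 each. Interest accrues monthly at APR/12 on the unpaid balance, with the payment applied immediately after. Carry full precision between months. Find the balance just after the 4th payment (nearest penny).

£15,488.69

Monthly rate r = 13.9%/12 = 1.15833% = 0.0115833.
Each month: B ← B·(1+r) − £860.00.
Month 1: interest £210.05; balance after payment £17,484.05.
Month 2: interest £202.52; balance after payment £16,826.58.
Month 3: interest £194.91; balance after payment £16,161.48.
Month 4: interest £187.20; balance after payment £15,488.69.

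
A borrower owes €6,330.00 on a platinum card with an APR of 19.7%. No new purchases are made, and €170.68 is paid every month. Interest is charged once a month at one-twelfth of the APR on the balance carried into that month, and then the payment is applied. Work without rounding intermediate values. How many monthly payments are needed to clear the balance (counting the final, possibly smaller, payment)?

Monthly rate r = 19.7%/12 = 1.64167% = 0.0164167.
Recurrence: B ← B·(1+r) − €170.68.
Month 1: interest €103.92; balance after payment €6,263.24.
Month 2: interest €102.82; balance after payment €6,195.38.
Closed form: n = −ln(1 − rB₀/P)/ln(1+r) = −ln(0.39116)/ln(1.01642) ≈ 57.645, so the balance reaches zero during payment 58.

58 months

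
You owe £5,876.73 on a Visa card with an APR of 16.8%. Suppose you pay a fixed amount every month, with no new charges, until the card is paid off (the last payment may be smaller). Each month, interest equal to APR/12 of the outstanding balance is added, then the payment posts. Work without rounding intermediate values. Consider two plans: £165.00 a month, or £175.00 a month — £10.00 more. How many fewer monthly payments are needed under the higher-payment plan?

Monthly rate r = 16.8%/12 = 1.4% = 0.014.
At £165.00/mo: n = ⌈−ln(1 − rB₀/P)/ln(1+r)⌉ = 50 payments (last £109.11); total interest = total paid − £5,876.73 = £2,317.38.
At £175.00/mo: 46 payments (last £119.95); total interest £2,118.22.
Payments saved = 50 − 46 = 4.

4 fewer payments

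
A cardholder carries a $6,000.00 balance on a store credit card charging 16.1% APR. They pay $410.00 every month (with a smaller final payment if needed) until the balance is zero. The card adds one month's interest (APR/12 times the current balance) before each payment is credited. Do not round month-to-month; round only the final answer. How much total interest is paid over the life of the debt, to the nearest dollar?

Monthly rate r = 16.1%/12 = 1.34167% = 0.0134167.
Payoff takes n = ⌈−ln(1 − rB₀/P)/ln(1+r)⌉ = ⌈16.401⌉ = 17 payments; the last is $164.98.
Total paid = 16·$410.00 + $164.98 = $6,724.98.
Total interest = total paid − principal = $6,724.98 − $6,000.00 = $724.98.

$725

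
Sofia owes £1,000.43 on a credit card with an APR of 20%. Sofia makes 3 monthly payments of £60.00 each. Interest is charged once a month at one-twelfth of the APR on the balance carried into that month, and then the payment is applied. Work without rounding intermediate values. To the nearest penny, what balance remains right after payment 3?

Monthly rate r = 20%/12 = 1.66667% = 0.0166667.
Each month: B ← B·(1+r) − £60.00.
Month 1: interest £16.67; balance after payment £957.10.
Month 2: interest £15.95; balance after payment £913.06.
Month 3: interest £15.22; balance after payment £868.27.

£868.27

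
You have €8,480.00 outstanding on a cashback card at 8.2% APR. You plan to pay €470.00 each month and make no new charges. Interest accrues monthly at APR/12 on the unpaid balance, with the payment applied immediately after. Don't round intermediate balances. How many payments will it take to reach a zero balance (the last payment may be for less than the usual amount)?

20 months

Monthly rate r = 8.2%/12 = 0.683333% = 0.00683333.
Recurrence: B ← B·(1+r) − €470.00.
Month 1: interest €57.95; balance after payment €8,067.95.
Month 2: interest €55.13; balance after payment €7,653.08.
Closed form: n = −ln(1 − rB₀/P)/ln(1+r) = −ln(0.87671)/ln(1.00683) ≈ 19.321, so the balance reaches zero during payment 20.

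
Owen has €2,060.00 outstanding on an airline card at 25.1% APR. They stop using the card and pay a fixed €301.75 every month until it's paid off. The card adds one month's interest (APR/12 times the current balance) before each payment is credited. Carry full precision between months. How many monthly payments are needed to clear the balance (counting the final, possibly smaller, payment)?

Monthly rate r = 25.1%/12 = 2.09167% = 0.0209167.
Recurrence: B ← B·(1+r) − €301.75.
Month 1: interest €43.09; balance after payment €1,801.34.
Month 2: interest €37.68; balance after payment €1,537.27.
Closed form: n = −ln(1 − rB₀/P)/ln(1+r) = −ln(0.85721)/ln(1.02092) ≈ 7.443, so the balance reaches zero during payment 8.

8 payments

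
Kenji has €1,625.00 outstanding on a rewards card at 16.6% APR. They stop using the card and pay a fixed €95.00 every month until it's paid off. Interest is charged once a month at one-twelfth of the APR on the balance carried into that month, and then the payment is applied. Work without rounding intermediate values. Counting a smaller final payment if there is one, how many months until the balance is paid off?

20 months

Monthly rate r = 16.6%/12 = 1.38333% = 0.0138333.
Recurrence: B ← B·(1+r) − €95.00.
Month 1: interest €22.48; balance after payment €1,552.48.
Month 2: interest €21.48; balance after payment €1,478.96.
Closed form: n = −ln(1 − rB₀/P)/ln(1+r) = −ln(0.76338)/ln(1.01383) ≈ 19.653, so the balance reaches zero during payment 20.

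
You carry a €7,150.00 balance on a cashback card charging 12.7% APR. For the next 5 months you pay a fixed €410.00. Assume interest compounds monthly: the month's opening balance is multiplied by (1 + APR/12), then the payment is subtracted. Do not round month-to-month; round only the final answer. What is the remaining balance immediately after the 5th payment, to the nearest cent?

Monthly rate r = 12.7%/12 = 1.05833% = 0.0105833.
Each month: B ← B·(1+r) − €410.00.
Month 1: interest €75.67; balance after payment €6,815.67.
Month 2: interest €72.13; balance after payment €6,477.80.
Month 3: interest €68.56; balance after payment €6,136.36.
Month 4: interest €64.94; balance after payment €5,791.30.
Month 5: interest €61.29; balance after payment €5,442.59.

€5,442.59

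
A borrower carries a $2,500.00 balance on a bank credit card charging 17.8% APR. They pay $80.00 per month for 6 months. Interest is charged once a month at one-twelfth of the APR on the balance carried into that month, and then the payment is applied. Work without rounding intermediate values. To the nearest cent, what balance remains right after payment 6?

$2,232.76

Monthly rate r = 17.8%/12 = 1.48333% = 0.0148333.
Each month: B ← B·(1+r) − $80.00.
Month 1: interest $37.08; balance after payment $2,457.08.
Month 2: interest $36.45; balance after payment $2,413.53.
Month 3: interest $35.80; balance after payment $2,369.33.
Month 4: interest $35.15; balance after payment $2,324.48.
Month 5: interest $34.48; balance after payment $2,278.96.
Month 6: interest $33.80; balance after payment $2,232.76.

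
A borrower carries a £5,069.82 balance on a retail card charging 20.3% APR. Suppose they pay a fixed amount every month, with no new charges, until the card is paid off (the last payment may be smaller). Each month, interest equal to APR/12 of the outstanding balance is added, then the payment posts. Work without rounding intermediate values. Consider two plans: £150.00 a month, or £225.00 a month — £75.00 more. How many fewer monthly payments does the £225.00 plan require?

22 fewer payments

Monthly rate r = 20.3%/12 = 1.69167% = 0.0169167.
At £150.00/mo: n = ⌈−ln(1 − rB₀/P)/ln(1+r)⌉ = 51 payments (last £83.65); total interest = total paid − £5,069.82 = £2,513.83.
At £225.00/mo: 29 payments (last £137.64); total interest £1,367.82.
Payments saved = 51 − 29 = 22.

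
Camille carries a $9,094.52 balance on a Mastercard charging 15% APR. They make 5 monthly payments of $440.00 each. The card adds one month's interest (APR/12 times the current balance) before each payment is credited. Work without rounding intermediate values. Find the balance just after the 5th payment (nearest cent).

$7,421.62

Monthly rate r = 15%/12 = 1.25% = 0.0125.
Each month: B ← B·(1+r) − $440.00.
Month 1: interest $113.68; balance after payment $8,768.20.
Month 2: interest $109.60; balance after payment $8,437.80.
Month 3: interest $105.47; balance after payment $8,103.28.
Month 4: interest $101.29; balance after payment $7,764.57.
Month 5: interest $97.06; balance after payment $7,421.62.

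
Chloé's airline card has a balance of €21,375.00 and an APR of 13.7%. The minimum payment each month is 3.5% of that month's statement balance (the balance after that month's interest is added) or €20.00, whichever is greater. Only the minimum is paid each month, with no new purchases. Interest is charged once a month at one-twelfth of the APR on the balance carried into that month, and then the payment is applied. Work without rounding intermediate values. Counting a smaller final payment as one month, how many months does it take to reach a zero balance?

184 months

Monthly rate r = 13.7%/12 = 1.14167% = 0.0114167.
While 3.5% of the post-interest balance exceeds €20.00, each month B ← (B·(1+r))·(1 − 0.035), i.e. B shrinks by the factor (1+r)·0.965 = 0.97602.
This holds for months 1–150. Entering month 151 the balance is €560.43; 3.5% of the post-interest balance is now below €20.00, so the flat €20.00 minimum applies from here.
From month 151 a fixed €20.00 at rate r clears €560.43 in 34 more payments. Total: 150 + 34 = 184 months.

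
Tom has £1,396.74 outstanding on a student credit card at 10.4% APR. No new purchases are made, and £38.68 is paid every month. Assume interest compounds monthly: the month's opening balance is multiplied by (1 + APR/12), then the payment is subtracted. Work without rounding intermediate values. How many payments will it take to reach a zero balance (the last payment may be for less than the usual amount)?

Monthly rate r = 10.4%/12 = 0.866667% = 0.00866667.
Recurrence: B ← B·(1+r) − £38.68.
Month 1: interest £12.11; balance after payment £1,370.17.
Month 2: interest £11.87; balance after payment £1,343.36.
Closed form: n = −ln(1 − rB₀/P)/ln(1+r) = −ln(0.68705)/ln(1.00867) ≈ 43.498, so the balance reaches zero during payment 44.

44 months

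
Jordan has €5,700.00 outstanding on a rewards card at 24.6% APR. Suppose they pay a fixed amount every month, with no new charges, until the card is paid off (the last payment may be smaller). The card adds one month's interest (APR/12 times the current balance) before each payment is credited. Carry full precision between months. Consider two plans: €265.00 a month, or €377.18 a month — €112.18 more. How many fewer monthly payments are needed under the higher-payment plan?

10 fewer payments

Monthly rate r = 24.6%/12 = 2.05% = 0.0205.
At €265.00/mo: n = ⌈−ln(1 − rB₀/P)/ln(1+r)⌉ = 29 payments (last €174.41); total interest = total paid − €5,700.00 = €1,894.41.
At €377.18/mo: 19 payments (last €103.06); total interest €1,192.30.
Payments saved = 29 − 19 = 10.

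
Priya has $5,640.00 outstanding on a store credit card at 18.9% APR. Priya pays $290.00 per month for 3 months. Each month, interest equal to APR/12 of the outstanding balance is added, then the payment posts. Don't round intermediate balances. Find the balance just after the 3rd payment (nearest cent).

$5,026.93

Monthly rate r = 18.9%/12 = 1.575% = 0.01575.
Each month: B ← B·(1+r) − $290.00.
Month 1: interest $88.83; balance after payment $5,438.83.
Month 2: interest $85.66; balance after payment $5,234.49.
Month 3: interest $82.44; balance after payment $5,026.93.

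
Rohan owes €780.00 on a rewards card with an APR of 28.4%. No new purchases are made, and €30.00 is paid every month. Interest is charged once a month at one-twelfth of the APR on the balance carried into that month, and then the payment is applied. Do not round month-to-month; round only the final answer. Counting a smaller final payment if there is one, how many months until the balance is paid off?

41 payments

Monthly rate r = 28.4%/12 = 2.36667% = 0.0236667.
Recurrence: B ← B·(1+r) − €30.00.
Month 1: interest €18.46; balance after payment €768.46.
Month 2: interest €18.19; balance after payment €756.65.
Closed form: n = −ln(1 − rB₀/P)/ln(1+r) = −ln(0.38467)/ln(1.02367) ≈ 40.844, so the balance reaches zero during payment 41.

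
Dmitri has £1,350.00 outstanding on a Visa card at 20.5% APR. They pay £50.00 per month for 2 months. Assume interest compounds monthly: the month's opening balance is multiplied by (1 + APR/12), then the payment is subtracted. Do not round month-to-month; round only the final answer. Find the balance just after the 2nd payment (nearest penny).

Monthly rate r = 20.5%/12 = 1.70833% = 0.0170833.
Each month: B ← B·(1+r) − £50.00.
Month 1: interest £23.06; balance after payment £1,323.06.
Month 2: interest £22.60; balance after payment £1,295.66.

£1,295.66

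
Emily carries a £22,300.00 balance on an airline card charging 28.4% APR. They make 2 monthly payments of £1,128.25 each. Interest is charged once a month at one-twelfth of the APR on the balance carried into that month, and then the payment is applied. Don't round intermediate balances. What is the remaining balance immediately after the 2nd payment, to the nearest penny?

Monthly rate r = 28.4%/12 = 2.36667% = 0.0236667.
Each month: B ← B·(1+r) − £1,128.25.
Month 1: interest £527.77; balance after payment £21,699.52.
Month 2: interest £513.56; balance after payment £21,084.82.

£21,084.82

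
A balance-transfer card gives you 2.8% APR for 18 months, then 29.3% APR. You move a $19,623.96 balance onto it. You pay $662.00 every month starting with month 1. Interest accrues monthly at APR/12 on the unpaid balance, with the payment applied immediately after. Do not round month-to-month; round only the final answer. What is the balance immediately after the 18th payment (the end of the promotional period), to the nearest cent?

$8,309.42

Promo months 1–18 at r₀ = 2.8%/12 = 0.00233333; months 19+ at r₁ = 29.3%/12 = 0.0244167.
After month 18: iterate B ← B·(1+r₀) − $662.00 for 18 months → $8,309.42.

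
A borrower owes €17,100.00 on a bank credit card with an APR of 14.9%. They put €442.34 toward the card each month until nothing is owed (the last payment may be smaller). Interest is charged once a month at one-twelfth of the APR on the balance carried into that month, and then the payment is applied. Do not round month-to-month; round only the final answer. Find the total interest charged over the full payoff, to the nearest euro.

€6,341

Monthly rate r = 14.9%/12 = 1.24167% = 0.0124167.
Payoff takes n = ⌈−ln(1 − rB₀/P)/ln(1+r)⌉ = ⌈52.992⌉ = 53 payments; the last is €438.89.
Total paid = 52·€442.34 + €438.89 = €23,440.57.
Total interest = total paid − principal = €23,440.57 − €17,100.00 = €6,340.57.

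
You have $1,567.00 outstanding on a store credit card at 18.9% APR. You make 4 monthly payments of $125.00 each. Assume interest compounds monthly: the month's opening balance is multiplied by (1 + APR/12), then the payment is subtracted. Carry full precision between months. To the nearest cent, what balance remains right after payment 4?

Monthly rate r = 18.9%/12 = 1.575% = 0.01575.
Each month: B ← B·(1+r) − $125.00.
Month 1: interest $24.68; balance after payment $1,466.68.
Month 2: interest $23.10; balance after payment $1,364.78.
Month 3: interest $21.50; balance after payment $1,261.28.
Month 4: interest $19.87; balance after payment $1,156.14.

$1,156.14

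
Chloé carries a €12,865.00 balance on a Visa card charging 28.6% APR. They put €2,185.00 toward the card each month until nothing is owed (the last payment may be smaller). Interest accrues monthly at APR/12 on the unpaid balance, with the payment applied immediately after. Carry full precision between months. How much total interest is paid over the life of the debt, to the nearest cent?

Monthly rate r = 28.6%/12 = 2.38333% = 0.0238333.
Payoff takes n = ⌈−ln(1 − rB₀/P)/ln(1+r)⌉ = ⌈6.420⌉ = 7 payments; the last is €922.93.
Total paid = 6·€2,185.00 + €922.93 = €14,032.93.
Total interest = total paid − principal = €14,032.93 − €12,865.00 = €1,167.93.

€1,167.93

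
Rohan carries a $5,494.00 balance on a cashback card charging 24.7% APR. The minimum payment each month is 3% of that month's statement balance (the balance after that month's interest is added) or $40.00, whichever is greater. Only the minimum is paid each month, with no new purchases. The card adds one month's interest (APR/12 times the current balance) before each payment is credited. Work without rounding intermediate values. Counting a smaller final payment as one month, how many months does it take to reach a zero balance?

Monthly rate r = 24.7%/12 = 2.05833% = 0.0205833.
While 3% of the post-interest balance exceeds $40.00, each month B ← (B·(1+r))·(1 − 0.03), i.e. B shrinks by the factor (1+r)·0.97 = 0.98997.
This holds for months 1–143. Entering month 144 the balance is $1,298.91; 3% of the post-interest balance is now below $40.00, so the flat $40.00 minimum applies from here.
From month 144 a fixed $40.00 at rate r clears $1,298.91 in 55 more payments. Total: 143 + 55 = 198 months.

198 months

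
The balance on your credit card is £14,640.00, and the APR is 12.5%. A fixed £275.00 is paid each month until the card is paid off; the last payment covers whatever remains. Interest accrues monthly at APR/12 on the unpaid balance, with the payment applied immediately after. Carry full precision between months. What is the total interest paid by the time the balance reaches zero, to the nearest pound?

£6,820

Monthly rate r = 12.5%/12 = 1.04167% = 0.0104167.
Payoff takes n = ⌈−ln(1 − rB₀/P)/ln(1+r)⌉ = ⌈78.035⌉ = 79 payments; the last is £9.67.
Total paid = 78·£275.00 + £9.67 = £21,459.67.
Total interest = total paid − principal = £21,459.67 − £14,640.00 = £6,819.67.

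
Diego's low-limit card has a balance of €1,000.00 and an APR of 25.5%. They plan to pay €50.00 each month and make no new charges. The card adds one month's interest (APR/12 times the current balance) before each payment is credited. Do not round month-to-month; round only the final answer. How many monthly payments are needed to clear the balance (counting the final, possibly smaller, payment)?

27 payments

Monthly rate r = 25.5%/12 = 2.125% = 0.02125.
Recurrence: B ← B·(1+r) − €50.00.
Month 1: interest €21.25; balance after payment €971.25.
Month 2: interest €20.64; balance after payment €941.89.
Closed form: n = −ln(1 − rB₀/P)/ln(1+r) = −ln(0.575)/ln(1.02125) ≈ 26.317, so the balance reaches zero during payment 27.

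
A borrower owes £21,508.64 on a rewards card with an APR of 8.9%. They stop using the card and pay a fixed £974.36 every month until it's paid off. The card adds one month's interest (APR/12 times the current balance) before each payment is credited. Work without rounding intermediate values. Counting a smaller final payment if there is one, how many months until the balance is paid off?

25 months

Monthly rate r = 8.9%/12 = 0.741667% = 0.00741667.
Recurrence: B ← B·(1+r) − £974.36.
Month 1: interest £159.52; balance after payment £20,693.80.
Month 2: interest £153.48; balance after payment £19,872.92.
Closed form: n = −ln(1 − rB₀/P)/ln(1+r) = −ln(0.83628)/ln(1.00742) ≈ 24.196, so the balance reaches zero during payment 25.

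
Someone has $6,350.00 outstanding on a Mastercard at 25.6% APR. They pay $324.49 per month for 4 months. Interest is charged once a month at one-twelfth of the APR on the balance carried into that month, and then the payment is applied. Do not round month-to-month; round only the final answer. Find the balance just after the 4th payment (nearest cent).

$5,569.37

Monthly rate r = 25.6%/12 = 2.13333% = 0.0213333.
Each month: B ← B·(1+r) − $324.49.
Month 1: interest $135.47; balance after payment $6,160.98.
Month 2: interest $131.43; balance after payment $5,967.92.
Month 3: interest $127.32; balance after payment $5,770.75.
Month 4: interest $123.11; balance after payment $5,569.37.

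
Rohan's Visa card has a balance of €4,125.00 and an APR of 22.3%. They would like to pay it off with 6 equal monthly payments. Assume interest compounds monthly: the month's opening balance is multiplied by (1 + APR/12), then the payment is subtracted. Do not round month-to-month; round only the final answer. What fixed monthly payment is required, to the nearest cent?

Monthly rate r = 22.3%/12 = 1.85833% = 0.0185833.
Level-payment amortization: P = B₀·r / (1 − (1+r)^(−n)) = 4125.00·0.0185833 / (1 − 1.01858^(−6)).
Denominator 1 − (1+r)^(−6) = 0.104592752.
P = 76.6562 / 0.104592752 ≈ 732.90.

€732.90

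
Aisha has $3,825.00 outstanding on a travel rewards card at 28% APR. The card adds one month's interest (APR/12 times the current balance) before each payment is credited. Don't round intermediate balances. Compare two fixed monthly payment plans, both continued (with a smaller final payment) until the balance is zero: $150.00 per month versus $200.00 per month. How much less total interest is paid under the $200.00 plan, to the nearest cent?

$752.88

Monthly rate r = 28%/12 = 2.33333% = 0.0233333.
At $150.00/mo: n = ⌈−ln(1 − rB₀/P)/ln(1+r)⌉ = 40 payments (last $28.37); total interest = total paid − $3,825.00 = $2,053.37.
At $200.00/mo: 26 payments (last $125.49); total interest $1,300.49.
Interest saved = $2,053.37 − $1,300.49 = $752.88.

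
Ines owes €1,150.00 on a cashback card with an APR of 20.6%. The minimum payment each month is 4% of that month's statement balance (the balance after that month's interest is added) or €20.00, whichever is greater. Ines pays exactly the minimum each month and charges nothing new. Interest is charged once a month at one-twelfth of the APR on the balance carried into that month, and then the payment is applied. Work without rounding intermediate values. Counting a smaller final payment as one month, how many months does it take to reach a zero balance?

Monthly rate r = 20.6%/12 = 1.71667% = 0.0171667.
While 4% of the post-interest balance exceeds €20.00, each month B ← (B·(1+r))·(1 − 0.04), i.e. B shrinks by the factor (1+r)·0.96 = 0.97648.
This holds for months 1–36. Entering month 37 the balance is €488.18; 4% of the post-interest balance is now below €20.00, so the flat €20.00 minimum applies from here.
From month 37 a fixed €20.00 at rate r clears €488.18 in 32 more payments. Total: 36 + 32 = 68 months.

68 months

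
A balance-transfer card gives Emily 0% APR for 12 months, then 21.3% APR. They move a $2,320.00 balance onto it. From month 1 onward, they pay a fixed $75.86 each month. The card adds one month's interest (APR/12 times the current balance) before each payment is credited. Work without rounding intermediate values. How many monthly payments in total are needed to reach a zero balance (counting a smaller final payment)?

Promo months 1–12 at r₀ = 0%/12 = 0; months 13+ at r₁ = 21.3%/12 = 0.01775.
After month 12 (no interest yet): B = $2,320.00 − 12·$75.86 = $1,409.68.
Then at r₁ with $75.86/mo: n₂ = −ln(1 − r₁·B/P)/ln(1+r₁) ≈ 22.75 → 23 more payments.

35 payments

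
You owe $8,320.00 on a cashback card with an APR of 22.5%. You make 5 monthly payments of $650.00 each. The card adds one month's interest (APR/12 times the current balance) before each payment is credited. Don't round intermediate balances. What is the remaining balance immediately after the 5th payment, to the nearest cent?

Monthly rate r = 22.5%/12 = 1.875% = 0.01875.
Each month: B ← B·(1+r) − $650.00.
Month 1: interest $156.00; balance after payment $7,826.00.
Month 2: interest $146.74; balance after payment $7,322.74.
Month 3: interest $137.30; balance after payment $6,810.04.
Month 4: interest $127.69; balance after payment $6,287.73.
Month 5: interest $117.89; balance after payment $5,755.62.

$5,755.62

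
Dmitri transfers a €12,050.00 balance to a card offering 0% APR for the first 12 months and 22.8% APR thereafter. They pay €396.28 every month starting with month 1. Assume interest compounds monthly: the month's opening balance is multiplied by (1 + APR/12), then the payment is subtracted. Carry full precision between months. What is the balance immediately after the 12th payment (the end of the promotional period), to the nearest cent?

€7,294.64

Promo months 1–12 at r₀ = 0%/12 = 0; months 13+ at r₁ = 22.8%/12 = 0.019.
After month 12 (no interest yet): B = €12,050.00 − 12·€396.28 = €7,294.64.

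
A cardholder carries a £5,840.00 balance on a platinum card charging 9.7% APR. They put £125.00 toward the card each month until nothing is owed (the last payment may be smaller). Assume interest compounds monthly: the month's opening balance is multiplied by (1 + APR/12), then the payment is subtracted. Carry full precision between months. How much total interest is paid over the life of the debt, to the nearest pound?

Monthly rate r = 9.7%/12 = 0.808333% = 0.00808333.
Payoff takes n = ⌈−ln(1 − rB₀/P)/ln(1+r)⌉ = ⌈58.908⌉ = 59 payments; the last is £113.53.
Total paid = 58·£125.00 + £113.53 = £7,363.53.
Total interest = total paid − principal = £7,363.53 − £5,840.00 = £1,523.53.

£1,524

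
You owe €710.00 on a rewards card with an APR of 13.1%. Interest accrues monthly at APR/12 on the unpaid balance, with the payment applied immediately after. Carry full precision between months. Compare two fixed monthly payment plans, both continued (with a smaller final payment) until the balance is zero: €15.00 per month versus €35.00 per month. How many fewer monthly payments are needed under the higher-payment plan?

43 fewer payments

Monthly rate r = 13.1%/12 = 1.09167% = 0.0109167.
At €15.00/mo: n = ⌈−ln(1 − rB₀/P)/ln(1+r)⌉ = 67 payments (last €14.60); total interest = total paid − €710.00 = €294.60.
At €35.00/mo: 24 payments (last €1.95); total interest €96.95.
Payments saved = 67 − 24 = 43.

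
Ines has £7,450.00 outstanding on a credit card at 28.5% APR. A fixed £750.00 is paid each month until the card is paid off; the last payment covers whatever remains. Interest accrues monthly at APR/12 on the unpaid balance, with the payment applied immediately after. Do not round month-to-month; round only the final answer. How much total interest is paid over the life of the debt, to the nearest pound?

Monthly rate r = 28.5%/12 = 2.375% = 0.02375.
Payoff takes n = ⌈−ln(1 − rB₀/P)/ln(1+r)⌉ = ⌈11.464⌉ = 12 payments; the last is £349.91.
Total paid = 11·£750.00 + £349.91 = £8,599.91.
Total interest = total paid − principal = £8,599.91 − £7,450.00 = £1,149.91.

£1,150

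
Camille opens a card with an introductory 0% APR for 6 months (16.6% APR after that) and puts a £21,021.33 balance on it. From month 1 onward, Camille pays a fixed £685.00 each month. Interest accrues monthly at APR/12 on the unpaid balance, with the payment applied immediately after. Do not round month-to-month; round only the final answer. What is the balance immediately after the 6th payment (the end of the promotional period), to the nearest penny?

£16,911.33

Promo months 1–6 at r₀ = 0%/12 = 0; months 7+ at r₁ = 16.6%/12 = 0.0138333.
After month 6 (no interest yet): B = £21,021.33 − 6·£685.00 = £16,911.33.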